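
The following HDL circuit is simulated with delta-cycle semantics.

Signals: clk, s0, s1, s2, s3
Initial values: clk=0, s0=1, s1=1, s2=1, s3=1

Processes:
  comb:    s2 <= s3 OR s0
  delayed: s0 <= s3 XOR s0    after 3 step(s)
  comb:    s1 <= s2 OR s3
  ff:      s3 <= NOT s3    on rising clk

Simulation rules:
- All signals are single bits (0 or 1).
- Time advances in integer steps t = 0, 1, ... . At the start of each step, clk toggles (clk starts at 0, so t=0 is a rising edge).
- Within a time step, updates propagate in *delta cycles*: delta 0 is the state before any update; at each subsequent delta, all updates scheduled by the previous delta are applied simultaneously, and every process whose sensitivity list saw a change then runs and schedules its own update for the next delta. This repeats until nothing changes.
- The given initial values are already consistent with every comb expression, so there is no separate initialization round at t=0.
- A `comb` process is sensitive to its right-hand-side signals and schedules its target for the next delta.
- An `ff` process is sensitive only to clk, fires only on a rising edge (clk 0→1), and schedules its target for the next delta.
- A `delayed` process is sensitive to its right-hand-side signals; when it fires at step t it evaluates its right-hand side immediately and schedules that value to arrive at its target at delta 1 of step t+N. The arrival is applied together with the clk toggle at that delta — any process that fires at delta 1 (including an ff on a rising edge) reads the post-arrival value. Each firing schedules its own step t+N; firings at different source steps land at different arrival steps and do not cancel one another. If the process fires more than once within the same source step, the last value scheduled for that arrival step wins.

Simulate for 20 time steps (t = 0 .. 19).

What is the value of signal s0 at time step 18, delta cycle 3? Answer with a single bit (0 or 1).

0

t=0 Δ0: s0=1 s3=1 s2=1 clk=0 s1=1
  Δ1: clk:0→1
  Δ2: s3:1→0
  (2Δ to stable)
t=1 Δ0: s0=1 s3=0 s2=1 clk=1 s1=1
  Δ1: clk:1→0
  (1Δ to stable)
t=2 Δ0: s0=1 s3=0 s2=1 clk=0 s1=1
  Δ1: clk:0→1
  Δ2: s3:0→1
  (2Δ to stable)
t=3 Δ0: s0=1 s3=1 s2=1 clk=1 s1=1
  Δ1: clk:1→0
  (1Δ to stable)
t=4 Δ0: s0=1 s3=1 s2=1 clk=0 s1=1
  Δ1: clk:0→1
  Δ2: s3:1→0
  (2Δ to stable)
t=5 Δ0: s0=1 s3=0 s2=1 clk=1 s1=1
  Δ1: s0:1→0, clk:1→0
  Δ2: s2:1→0
  Δ3: s1:1→0
  (3Δ to stable)
t=6 Δ0: s0=0 s3=0 s2=0 clk=0 s1=0
  Δ1: clk:0→1
  Δ2: s3:0→1
  Δ3: s2:0→1, s1:0→1
  (3Δ to stable)
t=7 Δ0: s0=0 s3=1 s2=1 clk=1 s1=1
  Δ1: s0:0→1, clk:1→0
  (1Δ to stable)
t=8 Δ0: s0=1 s3=1 s2=1 clk=0 s1=1
  Δ1: s0:1→0, clk:0→1
  Δ2: s3:1→0
  Δ3: s2:1→0
  Δ4: s1:1→0
  (4Δ to stable)
t=9 Δ0: s0=0 s3=0 s2=0 clk=1 s1=0
  Δ1: s0:0→1, clk:1→0
  Δ2: s2:0→1
  Δ3: s1:0→1
  (3Δ to stable)
t=10 Δ0: s0=1 s3=0 s2=1 clk=0 s1=1
  Δ1: s0:1→0, clk:0→1
  Δ2: s3:0→1, s2:1→0
  Δ3: s2:0→1
  (3Δ to stable)
t=11 Δ0: s0=0 s3=1 s2=1 clk=1 s1=1
  Δ1: clk:1→0
  (1Δ to stable)
t=12 Δ0: s0=0 s3=1 s2=1 clk=0 s1=1
  Δ1: s0:0→1, clk:0→1
  Δ2: s3:1→0
  (2Δ to stable)
t=13 Δ0: s0=1 s3=0 s2=1 clk=1 s1=1
  Δ1: clk:1→0
  (1Δ to stable)
t=14 Δ0: s0=1 s3=0 s2=1 clk=0 s1=1
  Δ1: clk:0→1
  Δ2: s3:0→1
  (2Δ to stable)
t=15 Δ0: s0=1 s3=1 s2=1 clk=1 s1=1
  Δ1: clk:1→0
  (1Δ to stable)
t=16 Δ0: s0=1 s3=1 s2=1 clk=0 s1=1
  Δ1: clk:0→1
  Δ2: s3:1→0
  (2Δ to stable)
t=17 Δ0: s0=1 s3=0 s2=1 clk=1 s1=1
  Δ1: s0:1→0, clk:1→0
  Δ2: s2:1→0
  Δ3: s1:1→0
  (3Δ to stable)
t=18 Δ0: s0=0 s3=0 s2=0 clk=0 s1=0
  Δ1: clk:0→1
  Δ2: s3:0→1
  Δ3: s2:0→1, s1:0→1
  (3Δ to stable)
t=19 Δ0: s0=0 s3=1 s2=1 clk=1 s1=1
  Δ1: s0:0→1, clk:1→0
  (1Δ to stable)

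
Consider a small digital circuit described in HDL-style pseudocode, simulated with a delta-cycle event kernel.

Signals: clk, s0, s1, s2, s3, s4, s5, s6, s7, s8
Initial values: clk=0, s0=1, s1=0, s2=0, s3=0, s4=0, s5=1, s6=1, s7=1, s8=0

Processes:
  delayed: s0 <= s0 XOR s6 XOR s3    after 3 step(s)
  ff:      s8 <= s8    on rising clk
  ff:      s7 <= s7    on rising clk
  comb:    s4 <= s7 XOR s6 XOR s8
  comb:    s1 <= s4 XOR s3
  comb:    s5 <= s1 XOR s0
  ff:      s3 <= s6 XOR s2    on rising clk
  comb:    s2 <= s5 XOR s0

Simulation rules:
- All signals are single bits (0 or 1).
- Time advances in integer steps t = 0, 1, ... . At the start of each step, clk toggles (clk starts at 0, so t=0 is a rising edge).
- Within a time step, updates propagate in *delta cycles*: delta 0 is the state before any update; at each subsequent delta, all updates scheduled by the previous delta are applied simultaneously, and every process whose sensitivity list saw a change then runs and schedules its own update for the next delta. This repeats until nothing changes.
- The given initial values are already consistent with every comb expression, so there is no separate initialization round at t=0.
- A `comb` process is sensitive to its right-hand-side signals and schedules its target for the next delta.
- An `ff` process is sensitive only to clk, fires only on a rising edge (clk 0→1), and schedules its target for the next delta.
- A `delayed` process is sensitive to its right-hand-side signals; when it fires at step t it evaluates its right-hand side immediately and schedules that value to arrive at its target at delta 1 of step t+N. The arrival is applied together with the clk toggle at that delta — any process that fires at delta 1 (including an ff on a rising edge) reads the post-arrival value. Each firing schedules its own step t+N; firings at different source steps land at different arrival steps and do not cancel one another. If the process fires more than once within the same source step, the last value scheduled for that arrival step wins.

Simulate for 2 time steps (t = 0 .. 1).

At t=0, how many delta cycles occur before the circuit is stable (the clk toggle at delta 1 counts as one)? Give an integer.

5

t0.Δ0 s0=1 s6=1 s8=0 s2=0 clk=0 s7=1 s4=0 s3=0 s5=1 s1=0
t0.Δ1 s0=1 s6=1 s8=0 s2=0 clk=1 s7=1 s4=0 s3=0 s5=1 s1=0
t0.Δ2 s0=1 s6=1 s8=0 s2=0 clk=1 s7=1 s4=0 s3=1 s5=1 s1=0
t0.Δ3 s0=1 s6=1 s8=0 s2=0 clk=1 s7=1 s4=0 s3=1 s5=1 s1=1
t0.Δ4 s0=1 s6=1 s8=0 s2=0 clk=1 s7=1 s4=0 s3=1 s5=0 s1=1
t0.Δ5 s0=1 s6=1 s8=0 s2=1 clk=1 s7=1 s4=0 s3=1 s5=0 s1=1
t1.Δ0 s0=1 s6=1 s8=0 s2=1 clk=1 s7=1 s4=0 s3=1 s5=0 s1=1
t1.Δ1 s0=1 s6=1 s8=0 s2=1 clk=0 s7=1 s4=0 s3=1 s5=0 s1=1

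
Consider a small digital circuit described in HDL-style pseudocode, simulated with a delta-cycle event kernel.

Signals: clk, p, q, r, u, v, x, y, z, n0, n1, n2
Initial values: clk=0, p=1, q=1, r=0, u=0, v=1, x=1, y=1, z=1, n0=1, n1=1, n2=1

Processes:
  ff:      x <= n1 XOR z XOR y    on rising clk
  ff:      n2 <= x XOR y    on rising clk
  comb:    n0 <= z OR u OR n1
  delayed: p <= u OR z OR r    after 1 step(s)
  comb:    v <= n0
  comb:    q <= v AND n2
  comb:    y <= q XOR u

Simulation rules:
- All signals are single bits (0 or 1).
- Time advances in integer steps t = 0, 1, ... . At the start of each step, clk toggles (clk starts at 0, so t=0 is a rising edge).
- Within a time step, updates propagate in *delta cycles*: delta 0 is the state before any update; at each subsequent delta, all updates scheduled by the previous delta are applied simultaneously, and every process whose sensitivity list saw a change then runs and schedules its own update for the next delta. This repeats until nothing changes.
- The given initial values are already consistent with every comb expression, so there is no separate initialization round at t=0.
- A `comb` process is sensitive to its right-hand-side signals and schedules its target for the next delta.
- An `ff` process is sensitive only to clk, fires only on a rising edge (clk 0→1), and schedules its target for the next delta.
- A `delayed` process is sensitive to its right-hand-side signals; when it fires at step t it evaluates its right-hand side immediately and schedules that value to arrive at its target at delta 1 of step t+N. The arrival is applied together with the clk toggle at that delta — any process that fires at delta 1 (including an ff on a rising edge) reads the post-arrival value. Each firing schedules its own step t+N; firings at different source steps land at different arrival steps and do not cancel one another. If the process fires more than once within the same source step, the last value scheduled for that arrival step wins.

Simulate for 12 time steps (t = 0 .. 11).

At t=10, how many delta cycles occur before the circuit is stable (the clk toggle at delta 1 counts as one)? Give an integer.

t0.Δ0 n1=1 p=1 n2=1 x=1 u=0 q=1 r=0 v=1 z=1 n0=1 clk=0 y=1
t0.Δ1 n1=1 p=1 n2=1 x=1 u=0 q=1 r=0 v=1 z=1 n0=1 clk=1 y=1
t0.Δ2 n1=1 p=1 n2=0 x=1 u=0 q=1 r=0 v=1 z=1 n0=1 clk=1 y=1
t0.Δ3 n1=1 p=1 n2=0 x=1 u=0 q=0 r=0 v=1 z=1 n0=1 clk=1 y=1
t0.Δ4 n1=1 p=1 n2=0 x=1 u=0 q=0 r=0 v=1 z=1 n0=1 clk=1 y=0
t1.Δ0 n1=1 p=1 n2=0 x=1 u=0 q=0 r=0 v=1 z=1 n0=1 clk=1 y=0
t1.Δ1 n1=1 p=1 n2=0 x=1 u=0 q=0 r=0 v=1 z=1 n0=1 clk=0 y=0
t2.Δ0 n1=1 p=1 n2=0 x=1 u=0 q=0 r=0 v=1 z=1 n0=1 clk=0 y=0
t2.Δ1 n1=1 p=1 n2=0 x=1 u=0 q=0 r=0 v=1 z=1 n0=1 clk=1 y=0
t2.Δ2 n1=1 p=1 n2=1 x=0 u=0 q=0 r=0 v=1 z=1 n0=1 clk=1 y=0
t2.Δ3 n1=1 p=1 n2=1 x=0 u=0 q=1 r=0 v=1 z=1 n0=1 clk=1 y=0
t2.Δ4 n1=1 p=1 n2=1 x=0 u=0 q=1 r=0 v=1 z=1 n0=1 clk=1 y=1
t3.Δ0 n1=1 p=1 n2=1 x=0 u=0 q=1 r=0 v=1 z=1 n0=1 clk=1 y=1
t3.Δ1 n1=1 p=1 n2=1 x=0 u=0 q=1 r=0 v=1 z=1 n0=1 clk=0 y=1
t4.Δ0 n1=1 p=1 n2=1 x=0 u=0 q=1 r=0 v=1 z=1 n0=1 clk=0 y=1
t4.Δ1 n1=1 p=1 n2=1 x=0 u=0 q=1 r=0 v=1 z=1 n0=1 clk=1 y=1
t4.Δ2 n1=1 p=1 n2=1 x=1 u=0 q=1 r=0 v=1 z=1 n0=1 clk=1 y=1
t5.Δ0 n1=1 p=1 n2=1 x=1 u=0 q=1 r=0 v=1 z=1 n0=1 clk=1 y=1
t5.Δ1 n1=1 p=1 n2=1 x=1 u=0 q=1 r=0 v=1 z=1 n0=1 clk=0 y=1
t6.Δ0 n1=1 p=1 n2=1 x=1 u=0 q=1 r=0 v=1 z=1 n0=1 clk=0 y=1
t6.Δ1 n1=1 p=1 n2=1 x=1 u=0 q=1 r=0 v=1 z=1 n0=1 clk=1 y=1
t6.Δ2 n1=1 p=1 n2=0 x=1 u=0 q=1 r=0 v=1 z=1 n0=1 clk=1 y=1
t6.Δ3 n1=1 p=1 n2=0 x=1 u=0 q=0 r=0 v=1 z=1 n0=1 clk=1 y=1
t6.Δ4 n1=1 p=1 n2=0 x=1 u=0 q=0 r=0 v=1 z=1 n0=1 clk=1 y=0
t7.Δ0 n1=1 p=1 n2=0 x=1 u=0 q=0 r=0 v=1 z=1 n0=1 clk=1 y=0
t7.Δ1 n1=1 p=1 n2=0 x=1 u=0 q=0 r=0 v=1 z=1 n0=1 clk=0 y=0
t8.Δ0 n1=1 p=1 n2=0 x=1 u=0 q=0 r=0 v=1 z=1 n0=1 clk=0 y=0
t8.Δ1 n1=1 p=1 n2=0 x=1 u=0 q=0 r=0 v=1 z=1 n0=1 clk=1 y=0
t8.Δ2 n1=1 p=1 n2=1 x=0 u=0 q=0 r=0 v=1 z=1 n0=1 clk=1 y=0
t8.Δ3 n1=1 p=1 n2=1 x=0 u=0 q=1 r=0 v=1 z=1 n0=1 clk=1 y=0
t8.Δ4 n1=1 p=1 n2=1 x=0 u=0 q=1 r=0 v=1 z=1 n0=1 clk=1 y=1
t9.Δ0 n1=1 p=1 n2=1 x=0 u=0 q=1 r=0 v=1 z=1 n0=1 clk=1 y=1
t9.Δ1 n1=1 p=1 n2=1 x=0 u=0 q=1 r=0 v=1 z=1 n0=1 clk=0 y=1
t10.Δ0 n1=1 p=1 n2=1 x=0 u=0 q=1 r=0 v=1 z=1 n0=1 clk=0 y=1
t10.Δ1 n1=1 p=1 n2=1 x=0 u=0 q=1 r=0 v=1 z=1 n0=1 clk=1 y=1
t10.Δ2 n1=1 p=1 n2=1 x=1 u=0 q=1 r=0 v=1 z=1 n0=1 clk=1 y=1
t11.Δ0 n1=1 p=1 n2=1 x=1 u=0 q=1 r=0 v=1 z=1 n0=1 clk=1 y=1
t11.Δ1 n1=1 p=1 n2=1 x=1 u=0 q=1 r=0 v=1 z=1 n0=1 clk=0 y=1

2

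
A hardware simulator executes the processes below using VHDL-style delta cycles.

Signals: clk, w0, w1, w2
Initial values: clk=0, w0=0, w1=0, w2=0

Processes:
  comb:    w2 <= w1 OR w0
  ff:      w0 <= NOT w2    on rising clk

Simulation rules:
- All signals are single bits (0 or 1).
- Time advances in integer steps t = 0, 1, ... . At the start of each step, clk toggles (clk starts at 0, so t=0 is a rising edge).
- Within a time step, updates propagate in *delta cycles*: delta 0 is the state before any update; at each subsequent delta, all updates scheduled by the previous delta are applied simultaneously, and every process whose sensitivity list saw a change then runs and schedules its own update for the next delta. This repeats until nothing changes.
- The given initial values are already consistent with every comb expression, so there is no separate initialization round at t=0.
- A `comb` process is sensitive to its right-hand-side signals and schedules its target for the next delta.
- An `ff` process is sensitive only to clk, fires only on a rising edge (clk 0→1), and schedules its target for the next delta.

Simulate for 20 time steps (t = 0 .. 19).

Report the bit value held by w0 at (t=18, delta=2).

t0.Δ0 w0=0 w2=0 w1=0 clk=0
t0.Δ1 w0=0 w2=0 w1=0 clk=1
t0.Δ2 w0=1 w2=0 w1=0 clk=1
t0.Δ3 w0=1 w2=1 w1=0 clk=1
t1.Δ0 w0=1 w2=1 w1=0 clk=1
t1.Δ1 w0=1 w2=1 w1=0 clk=0
t2.Δ0 w0=1 w2=1 w1=0 clk=0
t2.Δ1 w0=1 w2=1 w1=0 clk=1
t2.Δ2 w0=0 w2=1 w1=0 clk=1
t2.Δ3 w0=0 w2=0 w1=0 clk=1
t3.Δ0 w0=0 w2=0 w1=0 clk=1
t3.Δ1 w0=0 w2=0 w1=0 clk=0
t4.Δ0 w0=0 w2=0 w1=0 clk=0
t4.Δ1 w0=0 w2=0 w1=0 clk=1
t4.Δ2 w0=1 w2=0 w1=0 clk=1
t4.Δ3 w0=1 w2=1 w1=0 clk=1
t5.Δ0 w0=1 w2=1 w1=0 clk=1
t5.Δ1 w0=1 w2=1 w1=0 clk=0
t6.Δ0 w0=1 w2=1 w1=0 clk=0
t6.Δ1 w0=1 w2=1 w1=0 clk=1
t6.Δ2 w0=0 w2=1 w1=0 clk=1
t6.Δ3 w0=0 w2=0 w1=0 clk=1
t7.Δ0 w0=0 w2=0 w1=0 clk=1
t7.Δ1 w0=0 w2=0 w1=0 clk=0
t8.Δ0 w0=0 w2=0 w1=0 clk=0
t8.Δ1 w0=0 w2=0 w1=0 clk=1
t8.Δ2 w0=1 w2=0 w1=0 clk=1
t8.Δ3 w0=1 w2=1 w1=0 clk=1
t9.Δ0 w0=1 w2=1 w1=0 clk=1
t9.Δ1 w0=1 w2=1 w1=0 clk=0
t10.Δ0 w0=1 w2=1 w1=0 clk=0
t10.Δ1 w0=1 w2=1 w1=0 clk=1
t10.Δ2 w0=0 w2=1 w1=0 clk=1
t10.Δ3 w0=0 w2=0 w1=0 clk=1
t11.Δ0 w0=0 w2=0 w1=0 clk=1
t11.Δ1 w0=0 w2=0 w1=0 clk=0
t12.Δ0 w0=0 w2=0 w1=0 clk=0
t12.Δ1 w0=0 w2=0 w1=0 clk=1
t12.Δ2 w0=1 w2=0 w1=0 clk=1
t12.Δ3 w0=1 w2=1 w1=0 clk=1
t13.Δ0 w0=1 w2=1 w1=0 clk=1
t13.Δ1 w0=1 w2=1 w1=0 clk=0
t14.Δ0 w0=1 w2=1 w1=0 clk=0
t14.Δ1 w0=1 w2=1 w1=0 clk=1
t14.Δ2 w0=0 w2=1 w1=0 clk=1
t14.Δ3 w0=0 w2=0 w1=0 clk=1
t15.Δ0 w0=0 w2=0 w1=0 clk=1
t15.Δ1 w0=0 w2=0 w1=0 clk=0
t16.Δ0 w0=0 w2=0 w1=0 clk=0
t16.Δ1 w0=0 w2=0 w1=0 clk=1
t16.Δ2 w0=1 w2=0 w1=0 clk=1
t16.Δ3 w0=1 w2=1 w1=0 clk=1
t17.Δ0 w0=1 w2=1 w1=0 clk=1
t17.Δ1 w0=1 w2=1 w1=0 clk=0
t18.Δ0 w0=1 w2=1 w1=0 clk=0
t18.Δ1 w0=1 w2=1 w1=0 clk=1
t18.Δ2 w0=0 w2=1 w1=0 clk=1
t18.Δ3 w0=0 w2=0 w1=0 clk=1
t19.Δ0 w0=0 w2=0 w1=0 clk=1
t19.Δ1 w0=0 w2=0 w1=0 clk=0

0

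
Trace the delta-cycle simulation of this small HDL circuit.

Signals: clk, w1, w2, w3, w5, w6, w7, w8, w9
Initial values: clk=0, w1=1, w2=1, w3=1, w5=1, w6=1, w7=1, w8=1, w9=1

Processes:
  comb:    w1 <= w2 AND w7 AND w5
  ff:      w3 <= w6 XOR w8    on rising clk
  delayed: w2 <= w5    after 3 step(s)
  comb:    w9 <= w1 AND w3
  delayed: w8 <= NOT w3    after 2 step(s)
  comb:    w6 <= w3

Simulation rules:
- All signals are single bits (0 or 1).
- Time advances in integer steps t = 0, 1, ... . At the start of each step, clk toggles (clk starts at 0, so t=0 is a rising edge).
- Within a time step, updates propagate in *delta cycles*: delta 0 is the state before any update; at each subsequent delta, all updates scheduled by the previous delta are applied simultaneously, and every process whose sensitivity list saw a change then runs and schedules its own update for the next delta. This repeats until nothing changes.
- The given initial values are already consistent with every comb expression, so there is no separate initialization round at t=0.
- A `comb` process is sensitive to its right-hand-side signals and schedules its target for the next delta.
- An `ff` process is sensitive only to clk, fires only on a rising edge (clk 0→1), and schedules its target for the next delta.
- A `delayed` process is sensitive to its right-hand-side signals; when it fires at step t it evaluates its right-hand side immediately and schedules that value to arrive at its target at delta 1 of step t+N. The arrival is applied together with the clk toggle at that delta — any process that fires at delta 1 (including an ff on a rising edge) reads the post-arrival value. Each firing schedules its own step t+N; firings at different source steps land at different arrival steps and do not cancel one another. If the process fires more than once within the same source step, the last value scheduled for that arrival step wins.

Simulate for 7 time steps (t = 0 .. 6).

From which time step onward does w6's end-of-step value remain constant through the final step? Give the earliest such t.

2

[bits: w7,w2,w9,w5,w1,w6,clk,w8,w3]
t=0: Δ0=111111011 Δ1=111111111 Δ2=111111110 Δ3=110110110 | 3Δ
t=1: Δ0=110110110 Δ1=110110010 | 1Δ
t=2: Δ0=110110010 Δ1=110110110 Δ2=110110111 Δ3=111111111 | 3Δ
t=3: Δ0=111111111 Δ1=111111011 | 1Δ
t=4: Δ0=111111011 Δ1=111111101 | 1Δ
t=5: Δ0=111111101 Δ1=111111001 | 1Δ
t=6: Δ0=111111001 Δ1=111111101 | 1Δ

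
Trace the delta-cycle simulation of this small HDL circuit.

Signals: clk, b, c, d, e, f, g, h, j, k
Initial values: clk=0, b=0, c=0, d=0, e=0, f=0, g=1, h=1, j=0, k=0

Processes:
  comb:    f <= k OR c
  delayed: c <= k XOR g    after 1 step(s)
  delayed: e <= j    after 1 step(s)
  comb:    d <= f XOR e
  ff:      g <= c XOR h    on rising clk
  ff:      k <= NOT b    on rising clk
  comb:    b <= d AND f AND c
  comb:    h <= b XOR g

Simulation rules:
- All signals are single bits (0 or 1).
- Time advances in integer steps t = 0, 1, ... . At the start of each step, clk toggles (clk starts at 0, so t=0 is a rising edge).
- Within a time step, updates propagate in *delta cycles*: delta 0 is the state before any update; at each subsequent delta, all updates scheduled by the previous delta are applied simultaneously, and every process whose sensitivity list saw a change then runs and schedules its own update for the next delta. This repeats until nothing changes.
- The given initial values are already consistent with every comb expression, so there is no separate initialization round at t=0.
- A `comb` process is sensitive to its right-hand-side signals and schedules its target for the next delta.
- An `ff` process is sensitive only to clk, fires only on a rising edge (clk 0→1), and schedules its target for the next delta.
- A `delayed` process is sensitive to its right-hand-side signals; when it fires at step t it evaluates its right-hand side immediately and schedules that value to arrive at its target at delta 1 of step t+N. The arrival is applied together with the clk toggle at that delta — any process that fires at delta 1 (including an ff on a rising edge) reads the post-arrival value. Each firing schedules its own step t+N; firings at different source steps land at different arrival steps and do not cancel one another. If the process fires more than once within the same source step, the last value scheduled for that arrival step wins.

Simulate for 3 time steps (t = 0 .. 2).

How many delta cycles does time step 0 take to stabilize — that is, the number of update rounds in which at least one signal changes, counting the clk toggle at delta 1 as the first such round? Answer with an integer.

[bits: g,d,e,c,f,clk,k,h,j,b]
t=0: Δ0=1000000100 Δ1=1000010100 Δ2=1000011100 Δ3=1000111100 Δ4=1100111100 | 4Δ
t=1: Δ0=1100111100 Δ1=1100101100 | 1Δ
t=2: Δ0=1100101100 Δ1=1100111100 | 1Δ

4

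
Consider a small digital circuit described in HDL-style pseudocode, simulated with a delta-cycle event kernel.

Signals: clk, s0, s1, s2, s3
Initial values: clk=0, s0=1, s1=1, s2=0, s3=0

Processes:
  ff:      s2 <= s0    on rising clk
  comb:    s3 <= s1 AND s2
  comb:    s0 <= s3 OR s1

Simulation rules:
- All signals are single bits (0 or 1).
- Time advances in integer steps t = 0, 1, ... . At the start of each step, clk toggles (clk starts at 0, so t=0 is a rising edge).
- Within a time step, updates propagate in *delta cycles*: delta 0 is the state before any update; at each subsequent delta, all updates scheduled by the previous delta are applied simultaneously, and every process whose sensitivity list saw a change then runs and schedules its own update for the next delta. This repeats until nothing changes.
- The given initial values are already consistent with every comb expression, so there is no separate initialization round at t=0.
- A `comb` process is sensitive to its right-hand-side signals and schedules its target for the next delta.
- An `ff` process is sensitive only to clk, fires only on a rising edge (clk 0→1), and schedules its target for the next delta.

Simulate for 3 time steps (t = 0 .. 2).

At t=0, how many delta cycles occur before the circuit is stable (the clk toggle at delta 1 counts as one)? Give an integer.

[bits: s1,s2,s0,s3,clk]
t=0: Δ0=10100 Δ1=10101 Δ2=11101 Δ3=11111 | 3Δ
t=1: Δ0=11111 Δ1=11110 | 1Δ
t=2: Δ0=11110 Δ1=11111 | 1Δ

3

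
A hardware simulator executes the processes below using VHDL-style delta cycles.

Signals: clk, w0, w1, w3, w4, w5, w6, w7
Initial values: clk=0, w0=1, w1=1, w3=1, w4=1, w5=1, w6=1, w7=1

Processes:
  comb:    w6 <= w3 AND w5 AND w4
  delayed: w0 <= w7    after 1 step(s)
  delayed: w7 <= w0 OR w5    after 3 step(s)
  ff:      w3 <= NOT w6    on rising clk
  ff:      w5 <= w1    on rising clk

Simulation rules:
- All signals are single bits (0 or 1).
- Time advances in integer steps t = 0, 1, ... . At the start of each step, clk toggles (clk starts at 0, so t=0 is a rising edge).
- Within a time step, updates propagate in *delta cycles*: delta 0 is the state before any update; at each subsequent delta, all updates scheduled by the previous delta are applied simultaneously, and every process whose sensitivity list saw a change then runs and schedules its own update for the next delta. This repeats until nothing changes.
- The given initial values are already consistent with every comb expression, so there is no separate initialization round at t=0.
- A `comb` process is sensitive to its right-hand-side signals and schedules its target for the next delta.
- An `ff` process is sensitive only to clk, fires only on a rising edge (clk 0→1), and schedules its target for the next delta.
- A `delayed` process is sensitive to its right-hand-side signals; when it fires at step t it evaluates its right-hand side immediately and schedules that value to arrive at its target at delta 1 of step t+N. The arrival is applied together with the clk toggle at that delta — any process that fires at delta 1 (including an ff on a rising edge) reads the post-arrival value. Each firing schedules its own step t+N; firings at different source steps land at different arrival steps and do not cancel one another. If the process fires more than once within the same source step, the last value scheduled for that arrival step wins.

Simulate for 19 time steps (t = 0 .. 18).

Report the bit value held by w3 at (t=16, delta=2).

0

t=0 Δ0: w5=1 w4=1 w7=1 w3=1 clk=0 w1=1 w0=1 w6=1
  Δ1: clk:0→1
  Δ2: w3:1→0
  Δ3: w6:1→0
  (3Δ to stable)
t=1 Δ0: w5=1 w4=1 w7=1 w3=0 clk=1 w1=1 w0=1 w6=0
  Δ1: clk:1→0
  (1Δ to stable)
t=2 Δ0: w5=1 w4=1 w7=1 w3=0 clk=0 w1=1 w0=1 w6=0
  Δ1: clk:0→1
  Δ2: w3:0→1
  Δ3: w6:0→1
  (3Δ to stable)
t=3 Δ0: w5=1 w4=1 w7=1 w3=1 clk=1 w1=1 w0=1 w6=1
  Δ1: clk:1→0
  (1Δ to stable)
t=4 Δ0: w5=1 w4=1 w7=1 w3=1 clk=0 w1=1 w0=1 w6=1
  Δ1: clk:0→1
  Δ2: w3:1→0
  Δ3: w6:1→0
  (3Δ to stable)
t=5 Δ0: w5=1 w4=1 w7=1 w3=0 clk=1 w1=1 w0=1 w6=0
  Δ1: clk:1→0
  (1Δ to stable)
t=6 Δ0: w5=1 w4=1 w7=1 w3=0 clk=0 w1=1 w0=1 w6=0
  Δ1: clk:0→1
  Δ2: w3:0→1
  Δ3: w6:0→1
  (3Δ to stable)
t=7 Δ0: w5=1 w4=1 w7=1 w3=1 clk=1 w1=1 w0=1 w6=1
  Δ1: clk:1→0
  (1Δ to stable)
t=8 Δ0: w5=1 w4=1 w7=1 w3=1 clk=0 w1=1 w0=1 w6=1
  Δ1: clk:0→1
  Δ2: w3:1→0
  Δ3: w6:1→0
  (3Δ to stable)
t=9 Δ0: w5=1 w4=1 w7=1 w3=0 clk=1 w1=1 w0=1 w6=0
  Δ1: clk:1→0
  (1Δ to stable)
t=10 Δ0: w5=1 w4=1 w7=1 w3=0 clk=0 w1=1 w0=1 w6=0
  Δ1: clk:0→1
  Δ2: w3:0→1
  Δ3: w6:0→1
  (3Δ to stable)
t=11 Δ0: w5=1 w4=1 w7=1 w3=1 clk=1 w1=1 w0=1 w6=1
  Δ1: clk:1→0
  (1Δ to stable)
t=12 Δ0: w5=1 w4=1 w7=1 w3=1 clk=0 w1=1 w0=1 w6=1
  Δ1: clk:0→1
  Δ2: w3:1→0
  Δ3: w6:1→0
  (3Δ to stable)
t=13 Δ0: w5=1 w4=1 w7=1 w3=0 clk=1 w1=1 w0=1 w6=0
  Δ1: clk:1→0
  (1Δ to stable)
t=14 Δ0: w5=1 w4=1 w7=1 w3=0 clk=0 w1=1 w0=1 w6=0
  Δ1: clk:0→1
  Δ2: w3:0→1
  Δ3: w6:0→1
  (3Δ to stable)
t=15 Δ0: w5=1 w4=1 w7=1 w3=1 clk=1 w1=1 w0=1 w6=1
  Δ1: clk:1→0
  (1Δ to stable)
t=16 Δ0: w5=1 w4=1 w7=1 w3=1 clk=0 w1=1 w0=1 w6=1
  Δ1: clk:0→1
  Δ2: w3:1→0
  Δ3: w6:1→0
  (3Δ to stable)
t=17 Δ0: w5=1 w4=1 w7=1 w3=0 clk=1 w1=1 w0=1 w6=0
  Δ1: clk:1→0
  (1Δ to stable)
t=18 Δ0: w5=1 w4=1 w7=1 w3=0 clk=0 w1=1 w0=1 w6=0
  Δ1: clk:0→1
  Δ2: w3:0→1
  Δ3: w6:0→1
  (3Δ to stable)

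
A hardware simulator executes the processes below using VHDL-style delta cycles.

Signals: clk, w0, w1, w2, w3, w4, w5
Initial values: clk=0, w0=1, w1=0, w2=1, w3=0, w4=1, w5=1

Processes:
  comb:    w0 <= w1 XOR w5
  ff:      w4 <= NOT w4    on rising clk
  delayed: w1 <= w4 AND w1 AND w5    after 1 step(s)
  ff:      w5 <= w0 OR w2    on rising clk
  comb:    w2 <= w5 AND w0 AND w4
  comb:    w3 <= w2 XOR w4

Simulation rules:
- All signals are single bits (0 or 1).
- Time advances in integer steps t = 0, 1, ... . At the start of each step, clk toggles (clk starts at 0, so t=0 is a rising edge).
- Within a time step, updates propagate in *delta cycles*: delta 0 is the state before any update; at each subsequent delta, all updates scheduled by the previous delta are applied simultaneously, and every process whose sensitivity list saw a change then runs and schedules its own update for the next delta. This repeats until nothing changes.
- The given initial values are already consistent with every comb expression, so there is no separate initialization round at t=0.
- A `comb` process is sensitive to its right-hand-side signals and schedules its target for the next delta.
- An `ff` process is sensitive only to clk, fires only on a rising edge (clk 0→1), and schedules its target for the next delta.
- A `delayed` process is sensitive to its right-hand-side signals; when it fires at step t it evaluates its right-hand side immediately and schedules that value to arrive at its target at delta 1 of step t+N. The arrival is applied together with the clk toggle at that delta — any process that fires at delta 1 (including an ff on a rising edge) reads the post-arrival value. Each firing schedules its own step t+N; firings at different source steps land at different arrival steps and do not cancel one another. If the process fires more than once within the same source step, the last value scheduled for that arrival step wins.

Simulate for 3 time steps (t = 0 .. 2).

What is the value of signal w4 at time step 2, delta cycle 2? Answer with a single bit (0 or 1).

t0.Δ0 w3=0 w1=0 clk=0 w0=1 w2=1 w5=1 w4=1
t0.Δ1 w3=0 w1=0 clk=1 w0=1 w2=1 w5=1 w4=1
t0.Δ2 w3=0 w1=0 clk=1 w0=1 w2=1 w5=1 w4=0
t0.Δ3 w3=1 w1=0 clk=1 w0=1 w2=0 w5=1 w4=0
t0.Δ4 w3=0 w1=0 clk=1 w0=1 w2=0 w5=1 w4=0
t1.Δ0 w3=0 w1=0 clk=1 w0=1 w2=0 w5=1 w4=0
t1.Δ1 w3=0 w1=0 clk=0 w0=1 w2=0 w5=1 w4=0
t2.Δ0 w3=0 w1=0 clk=0 w0=1 w2=0 w5=1 w4=0
t2.Δ1 w3=0 w1=0 clk=1 w0=1 w2=0 w5=1 w4=0
t2.Δ2 w3=0 w1=0 clk=1 w0=1 w2=0 w5=1 w4=1
t2.Δ3 w3=1 w1=0 clk=1 w0=1 w2=1 w5=1 w4=1
t2.Δ4 w3=0 w1=0 clk=1 w0=1 w2=1 w5=1 w4=1

1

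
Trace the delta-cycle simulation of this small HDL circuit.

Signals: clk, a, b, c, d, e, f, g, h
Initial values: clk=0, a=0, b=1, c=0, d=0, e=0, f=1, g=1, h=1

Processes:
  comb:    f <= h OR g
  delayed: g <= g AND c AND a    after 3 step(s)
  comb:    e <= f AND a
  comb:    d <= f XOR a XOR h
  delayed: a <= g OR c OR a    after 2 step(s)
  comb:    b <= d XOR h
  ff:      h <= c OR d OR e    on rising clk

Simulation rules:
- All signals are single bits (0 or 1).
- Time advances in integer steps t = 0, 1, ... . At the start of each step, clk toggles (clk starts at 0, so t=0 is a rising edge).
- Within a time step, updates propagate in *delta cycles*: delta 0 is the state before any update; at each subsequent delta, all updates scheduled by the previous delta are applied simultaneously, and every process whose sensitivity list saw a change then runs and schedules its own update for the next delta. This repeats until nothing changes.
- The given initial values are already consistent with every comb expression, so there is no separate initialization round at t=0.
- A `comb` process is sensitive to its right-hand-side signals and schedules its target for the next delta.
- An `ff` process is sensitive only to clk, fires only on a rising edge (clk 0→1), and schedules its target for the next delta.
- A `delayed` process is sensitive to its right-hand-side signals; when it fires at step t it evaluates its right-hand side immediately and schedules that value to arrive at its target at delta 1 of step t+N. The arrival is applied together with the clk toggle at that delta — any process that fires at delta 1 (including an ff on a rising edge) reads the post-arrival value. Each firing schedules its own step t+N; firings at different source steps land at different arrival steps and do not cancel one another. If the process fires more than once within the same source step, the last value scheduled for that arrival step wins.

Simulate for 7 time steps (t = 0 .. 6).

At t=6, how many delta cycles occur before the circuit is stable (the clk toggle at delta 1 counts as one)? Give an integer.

[bits: f,a,h,g,e,b,d,c,clk]
t=0: Δ0=101101000 Δ1=101101001 Δ2=100101001 Δ3=100100101 Δ4=100101101 | 4Δ
t=1: Δ0=100101101 Δ1=100101100 | 1Δ
t=2: Δ0=100101100 Δ1=100101101 Δ2=101101101 Δ3=101100001 Δ4=101101001 | 4Δ
t=3: Δ0=101101001 Δ1=101101000 | 1Δ
t=4: Δ0=101101000 Δ1=101101001 Δ2=100101001 Δ3=100100101 Δ4=100101101 | 4Δ
t=5: Δ0=100101101 Δ1=100101100 | 1Δ
t=6: Δ0=100101100 Δ1=100101101 Δ2=101101101 Δ3=101100001 Δ4=101101001 | 4Δ

4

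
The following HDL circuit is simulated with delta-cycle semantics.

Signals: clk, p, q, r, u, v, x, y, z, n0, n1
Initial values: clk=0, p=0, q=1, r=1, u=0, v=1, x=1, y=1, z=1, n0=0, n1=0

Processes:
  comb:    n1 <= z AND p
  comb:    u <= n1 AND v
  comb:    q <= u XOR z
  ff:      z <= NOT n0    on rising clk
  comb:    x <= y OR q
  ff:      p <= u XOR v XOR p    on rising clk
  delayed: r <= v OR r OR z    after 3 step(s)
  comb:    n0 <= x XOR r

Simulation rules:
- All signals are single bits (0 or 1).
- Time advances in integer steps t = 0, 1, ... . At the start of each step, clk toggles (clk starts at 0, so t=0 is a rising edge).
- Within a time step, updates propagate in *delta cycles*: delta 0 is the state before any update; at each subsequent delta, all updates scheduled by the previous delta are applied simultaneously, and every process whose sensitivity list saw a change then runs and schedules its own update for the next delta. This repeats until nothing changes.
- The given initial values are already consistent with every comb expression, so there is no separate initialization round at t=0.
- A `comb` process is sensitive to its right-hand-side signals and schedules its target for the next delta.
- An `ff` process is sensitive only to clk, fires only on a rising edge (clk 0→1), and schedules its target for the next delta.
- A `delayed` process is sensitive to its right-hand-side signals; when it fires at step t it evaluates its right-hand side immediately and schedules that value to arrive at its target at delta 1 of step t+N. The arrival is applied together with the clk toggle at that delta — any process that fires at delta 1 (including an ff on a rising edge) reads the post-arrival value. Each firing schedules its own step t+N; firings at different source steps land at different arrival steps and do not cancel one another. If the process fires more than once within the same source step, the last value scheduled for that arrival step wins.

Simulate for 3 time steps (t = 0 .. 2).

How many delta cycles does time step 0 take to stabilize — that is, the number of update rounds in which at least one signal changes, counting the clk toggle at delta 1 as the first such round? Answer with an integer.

[bits: x,u,n0,r,clk,q,n1,p,v,y,z]
t=0: Δ0=10010100111 Δ1=10011100111 Δ2=10011101111 Δ3=10011111111 Δ4=11011111111 Δ5=11011011111 | 5Δ
t=1: Δ0=11011011111 Δ1=11010011111 | 1Δ
t=2: Δ0=11010011111 Δ1=11011011111 | 1Δ

5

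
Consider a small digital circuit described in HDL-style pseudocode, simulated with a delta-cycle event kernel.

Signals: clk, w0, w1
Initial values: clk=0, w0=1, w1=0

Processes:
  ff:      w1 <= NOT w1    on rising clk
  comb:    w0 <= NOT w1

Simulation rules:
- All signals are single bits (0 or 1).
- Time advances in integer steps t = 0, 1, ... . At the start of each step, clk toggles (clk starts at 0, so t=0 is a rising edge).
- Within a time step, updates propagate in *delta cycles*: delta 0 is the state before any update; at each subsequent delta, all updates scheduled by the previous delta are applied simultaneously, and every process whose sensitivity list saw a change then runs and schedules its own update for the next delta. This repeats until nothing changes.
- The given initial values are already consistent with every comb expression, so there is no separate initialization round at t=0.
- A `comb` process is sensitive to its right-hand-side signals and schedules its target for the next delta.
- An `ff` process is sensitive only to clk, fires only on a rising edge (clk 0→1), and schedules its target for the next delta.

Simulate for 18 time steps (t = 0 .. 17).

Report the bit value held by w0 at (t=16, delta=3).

t=0 Δ0: w0=1 w1=0 clk=0
  Δ1: clk:0→1
  Δ2: w1:0→1
  Δ3: w0:1→0
  (3Δ to stable)
t=1 Δ0: w0=0 w1=1 clk=1
  Δ1: clk:1→0
  (1Δ to stable)
t=2 Δ0: w0=0 w1=1 clk=0
  Δ1: clk:0→1
  Δ2: w1:1→0
  Δ3: w0:0→1
  (3Δ to stable)
t=3 Δ0: w0=1 w1=0 clk=1
  Δ1: clk:1→0
  (1Δ to stable)
t=4 Δ0: w0=1 w1=0 clk=0
  Δ1: clk:0→1
  Δ2: w1:0→1
  Δ3: w0:1→0
  (3Δ to stable)
t=5 Δ0: w0=0 w1=1 clk=1
  Δ1: clk:1→0
  (1Δ to stable)
t=6 Δ0: w0=0 w1=1 clk=0
  Δ1: clk:0→1
  Δ2: w1:1→0
  Δ3: w0:0→1
  (3Δ to stable)
t=7 Δ0: w0=1 w1=0 clk=1
  Δ1: clk:1→0
  (1Δ to stable)
t=8 Δ0: w0=1 w1=0 clk=0
  Δ1: clk:0→1
  Δ2: w1:0→1
  Δ3: w0:1→0
  (3Δ to stable)
t=9 Δ0: w0=0 w1=1 clk=1
  Δ1: clk:1→0
  (1Δ to stable)
t=10 Δ0: w0=0 w1=1 clk=0
  Δ1: clk:0→1
  Δ2: w1:1→0
  Δ3: w0:0→1
  (3Δ to stable)
t=11 Δ0: w0=1 w1=0 clk=1
  Δ1: clk:1→0
  (1Δ to stable)
t=12 Δ0: w0=1 w1=0 clk=0
  Δ1: clk:0→1
  Δ2: w1:0→1
  Δ3: w0:1→0
  (3Δ to stable)
t=13 Δ0: w0=0 w1=1 clk=1
  Δ1: clk:1→0
  (1Δ to stable)
t=14 Δ0: w0=0 w1=1 clk=0
  Δ1: clk:0→1
  Δ2: w1:1→0
  Δ3: w0:0→1
  (3Δ to stable)
t=15 Δ0: w0=1 w1=0 clk=1
  Δ1: clk:1→0
  (1Δ to stable)
t=16 Δ0: w0=1 w1=0 clk=0
  Δ1: clk:0→1
  Δ2: w1:0→1
  Δ3: w0:1→0
  (3Δ to stable)
t=17 Δ0: w0=0 w1=1 clk=1
  Δ1: clk:1→0
  (1Δ to stable)

0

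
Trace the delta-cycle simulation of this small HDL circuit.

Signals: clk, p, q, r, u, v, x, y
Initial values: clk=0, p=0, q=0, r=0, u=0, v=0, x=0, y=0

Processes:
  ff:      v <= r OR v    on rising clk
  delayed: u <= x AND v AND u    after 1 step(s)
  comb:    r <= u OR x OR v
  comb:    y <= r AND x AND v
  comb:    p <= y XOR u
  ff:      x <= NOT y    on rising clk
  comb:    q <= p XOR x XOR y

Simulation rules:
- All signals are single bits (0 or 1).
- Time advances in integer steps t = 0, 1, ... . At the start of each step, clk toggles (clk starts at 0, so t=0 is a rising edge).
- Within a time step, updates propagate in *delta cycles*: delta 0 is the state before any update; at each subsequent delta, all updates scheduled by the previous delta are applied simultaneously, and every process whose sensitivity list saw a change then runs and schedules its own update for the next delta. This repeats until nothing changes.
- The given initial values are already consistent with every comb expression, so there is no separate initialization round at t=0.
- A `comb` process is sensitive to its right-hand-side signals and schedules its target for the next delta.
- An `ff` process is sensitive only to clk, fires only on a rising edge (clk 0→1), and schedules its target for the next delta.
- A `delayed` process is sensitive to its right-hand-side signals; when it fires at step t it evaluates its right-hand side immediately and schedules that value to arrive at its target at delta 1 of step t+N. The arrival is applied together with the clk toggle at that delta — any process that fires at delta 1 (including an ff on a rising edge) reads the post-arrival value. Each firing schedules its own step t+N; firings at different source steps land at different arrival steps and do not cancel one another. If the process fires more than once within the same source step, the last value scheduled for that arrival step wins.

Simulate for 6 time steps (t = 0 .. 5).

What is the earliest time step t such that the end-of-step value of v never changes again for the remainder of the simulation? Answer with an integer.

t=0 Δ0: r=0 p=0 y=0 clk=0 u=0 q=0 x=0 v=0
  Δ1: clk:0→1
  Δ2: x:0→1
  Δ3: r:0→1, q:0→1
  (3Δ to stable)
t=1 Δ0: r=1 p=0 y=0 clk=1 u=0 q=1 x=1 v=0
  Δ1: clk:1→0
  (1Δ to stable)
t=2 Δ0: r=1 p=0 y=0 clk=0 u=0 q=1 x=1 v=0
  Δ1: clk:0→1
  Δ2: v:0→1
  Δ3: y:0→1
  Δ4: p:0→1, q:1→0
  Δ5: q:0→1
  (5Δ to stable)
t=3 Δ0: r=1 p=1 y=1 clk=1 u=0 q=1 x=1 v=1
  Δ1: clk:1→0
  (1Δ to stable)
t=4 Δ0: r=1 p=1 y=1 clk=0 u=0 q=1 x=1 v=1
  Δ1: clk:0→1
  Δ2: x:1→0
  Δ3: y:1→0, q:1→0
  Δ4: p:1→0, q:0→1
  Δ5: q:1→0
  (5Δ to stable)
t=5 Δ0: r=1 p=0 y=0 clk=1 u=0 q=0 x=0 v=1
  Δ1: clk:1→0
  (1Δ to stable)

2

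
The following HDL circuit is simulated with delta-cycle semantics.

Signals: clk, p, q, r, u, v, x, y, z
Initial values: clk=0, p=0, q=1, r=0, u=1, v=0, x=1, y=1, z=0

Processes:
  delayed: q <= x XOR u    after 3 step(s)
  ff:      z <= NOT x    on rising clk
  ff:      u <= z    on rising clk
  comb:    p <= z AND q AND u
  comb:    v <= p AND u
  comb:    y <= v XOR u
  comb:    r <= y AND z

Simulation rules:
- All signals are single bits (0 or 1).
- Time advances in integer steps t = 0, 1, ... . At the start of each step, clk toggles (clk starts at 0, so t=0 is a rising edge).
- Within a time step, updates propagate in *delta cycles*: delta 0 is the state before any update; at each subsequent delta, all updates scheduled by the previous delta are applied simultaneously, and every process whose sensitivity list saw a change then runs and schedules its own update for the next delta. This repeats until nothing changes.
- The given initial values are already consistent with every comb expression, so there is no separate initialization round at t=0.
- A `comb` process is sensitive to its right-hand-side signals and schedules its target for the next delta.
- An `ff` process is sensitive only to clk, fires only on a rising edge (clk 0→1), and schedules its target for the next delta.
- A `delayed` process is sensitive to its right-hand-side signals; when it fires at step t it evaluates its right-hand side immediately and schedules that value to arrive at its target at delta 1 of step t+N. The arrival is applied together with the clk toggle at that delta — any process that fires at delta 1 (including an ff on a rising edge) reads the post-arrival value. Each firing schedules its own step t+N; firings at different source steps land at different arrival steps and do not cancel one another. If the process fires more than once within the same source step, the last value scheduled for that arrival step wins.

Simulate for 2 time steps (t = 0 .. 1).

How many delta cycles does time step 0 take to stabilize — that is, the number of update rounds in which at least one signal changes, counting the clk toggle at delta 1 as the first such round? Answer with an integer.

3

[bits: v,z,q,y,r,p,x,clk,u]
t=0: Δ0=001100101 Δ1=001100111 Δ2=001100110 Δ3=001000110 | 3Δ
t=1: Δ0=001000110 Δ1=001000100 | 1Δ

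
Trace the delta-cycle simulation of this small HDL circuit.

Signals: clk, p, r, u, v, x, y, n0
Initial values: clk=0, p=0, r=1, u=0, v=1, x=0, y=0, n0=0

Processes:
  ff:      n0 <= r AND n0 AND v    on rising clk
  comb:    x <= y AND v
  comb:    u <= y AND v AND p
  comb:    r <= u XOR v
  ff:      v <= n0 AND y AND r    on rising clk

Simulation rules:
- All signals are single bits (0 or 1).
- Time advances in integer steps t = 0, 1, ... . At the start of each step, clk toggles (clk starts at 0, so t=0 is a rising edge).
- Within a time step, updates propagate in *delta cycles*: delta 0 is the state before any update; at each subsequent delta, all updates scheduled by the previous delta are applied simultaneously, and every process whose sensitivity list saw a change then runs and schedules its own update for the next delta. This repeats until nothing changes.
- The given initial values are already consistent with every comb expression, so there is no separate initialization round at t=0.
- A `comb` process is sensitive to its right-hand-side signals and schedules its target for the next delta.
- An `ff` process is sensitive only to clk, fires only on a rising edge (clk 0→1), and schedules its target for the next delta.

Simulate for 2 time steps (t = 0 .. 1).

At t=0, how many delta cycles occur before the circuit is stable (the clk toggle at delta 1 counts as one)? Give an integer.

3

[bits: clk,v,y,r,n0,x,p,u]
t=0: Δ0=01010000 Δ1=11010000 Δ2=10010000 Δ3=10000000 | 3Δ
t=1: Δ0=10000000 Δ1=00000000 | 1Δ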